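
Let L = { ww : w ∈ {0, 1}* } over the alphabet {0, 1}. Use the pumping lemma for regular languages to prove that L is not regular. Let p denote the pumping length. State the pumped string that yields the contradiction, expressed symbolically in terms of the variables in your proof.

Assume L is regular; let p be its pumping constant.
Take w = 0^p 1^p 0^p 1^p = uu where u = 0^p1^p; then w ∈ L and |w| = 4p ≥ p.
The pumping lemma gives a decomposition w = xyz where |xy| ≤ p and y is nonempty.
Since the first p symbols of w are all 0's and |xy| ≤ p, y lies entirely in the leading 0-block: y = 0^k for some k with 1 ≤ k ≤ p.
Pump with i = 2: xy^2z = 0^{p+k} 1^p 0^p 1^p, of length 4p+k. Suppose this equals vv. The string starts with 0 and ends with 1, so v does too; thus the boundary between the two copies of v is a 1→0 transition. There is exactly one such transition, at position 2p+k, so |v| = 2p+k and |vv| = 4p+2k ≠ 4p+k since k ≥ 1. So xy^2z ∉ L.
This is a contradiction; hence L is not regular.

0^{p+k} 1^p 0^p 1^p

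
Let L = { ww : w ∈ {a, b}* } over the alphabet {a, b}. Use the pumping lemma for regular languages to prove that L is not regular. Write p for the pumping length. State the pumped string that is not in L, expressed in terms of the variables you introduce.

Assume L is regular. Let p be the pumping length given by the pumping lemma.
Take w = a^p b^p a^p b^p = uu where u = a^pb^p; then w ∈ L and |w| = 4p ≥ p.
By the pumping lemma, w = xyz with |xy| ≤ p and |y| ≥ 1.
Because |xy| ≤ p and w begins with p copies of a, we have y = a^k with 1 ≤ k ≤ p.
Pump with i = 2: xy^2z = a^{p+k} b^p a^p b^p, of length 4p+k. Suppose this equals vv. The string starts with a and ends with b, so v does too; thus the boundary between the two copies of v is a b→a transition. There is exactly one such transition, at position 2p+k, so |v| = 2p+k and |vv| = 4p+2k ≠ 4p+k since k ≥ 1. So xy^2z ∉ L.
This is a contradiction; hence L is not regular.

a^{p+k} b^p a^p b^p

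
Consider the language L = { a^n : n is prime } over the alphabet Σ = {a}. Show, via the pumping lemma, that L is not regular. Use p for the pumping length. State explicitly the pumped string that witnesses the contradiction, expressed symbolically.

Toward a contradiction, assume L is regular with pumping length p.
Let q be a prime with q ≥ p+2 (infinitely many primes exist), and take w = a^q ∈ L with |w| = q ≥ p.
By the pumping lemma, w = xyz with |xy| ≤ p and y is nonempty.
Then y = a^k for some k with 1 ≤ k ≤ p.
Since 1 ≤ k ≤ p, |xz| = q-k. Pump with i = q+1: |xy^{q+1}z| = (q-k)+(q+1)k = q+qk = q(1+k), which is composite (both factors ≥ 2). So xy^{q+1}z = a^{q(1+k)} ∉ L.
Contradiction. Therefore L is not regular.

a^{q(1+k)}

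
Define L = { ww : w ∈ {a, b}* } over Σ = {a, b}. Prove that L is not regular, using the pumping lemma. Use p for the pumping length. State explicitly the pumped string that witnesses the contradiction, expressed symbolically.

a^{p+k} b^p a^p b^p

Assume L is regular. Let p be the pumping length given by the pumping lemma.
Take w = a^p b^p a^p b^p = uu where u = a^pb^p; then w ∈ L and |w| = 4p ≥ p.
Write w = xyz as guaranteed by the lemma, with |xy| ≤ p and y is nonempty.
Since the first p symbols of w are all a's and |xy| ≤ p, y lies entirely in the leading a-block: y = a^k for some k with 1 ≤ k ≤ p.
Pump with i = 2: xy^2z = a^{p+k} b^p a^p b^p, of length 4p+k. Suppose this equals vv. The string starts with a and ends with b, so v does too; thus the boundary between the two copies of v is a b→a transition. There is exactly one such transition, at position 2p+k, so |v| = 2p+k and |vv| = 4p+2k ≠ 4p+k since k ≥ 1. So xy^2z ∉ L.
This contradicts the pumping lemma, so L is not regular.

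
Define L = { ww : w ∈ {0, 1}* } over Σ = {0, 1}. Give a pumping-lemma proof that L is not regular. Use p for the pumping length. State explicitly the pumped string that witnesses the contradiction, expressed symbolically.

0^{p+k} 1^p 0^p 1^p

Assume L is regular; let p be its pumping constant.
Take w = 0^p 1^p 0^p 1^p = uu where u = 0^p1^p; then w ∈ L and |w| = 4p ≥ p.
By the pumping lemma, w = xyz with |xy| ≤ p and y is nonempty.
Because |xy| ≤ p and w begins with p copies of 0, we have y = 0^k with 1 ≤ k ≤ p.
Pump with i = 2: xy^2z = 0^{p+k} 1^p 0^p 1^p, of length 4p+k. Suppose this equals vv. The string starts with 0 and ends with 1, so v does too; thus the boundary between the two copies of v is a 1→0 transition. There is exactly one such transition, at position 2p+k, so |v| = 2p+k and |vv| = 4p+2k ≠ 4p+k since k ≥ 1. So xy^2z ∉ L.
This is a contradiction; hence L is not regular.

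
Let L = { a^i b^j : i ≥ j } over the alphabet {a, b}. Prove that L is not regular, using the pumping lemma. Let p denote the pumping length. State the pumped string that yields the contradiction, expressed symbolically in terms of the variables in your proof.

a^{p-k} b^p

Toward a contradiction, assume L is regular with pumping length p.
Choose w = a^p b^p ∈ L, with |w| = 2p ≥ p.
The pumping lemma gives a decomposition w = xyz where |xy| ≤ p and |y| ≥ 1.
The first p characters of w are a's, so xy (and hence y) consists only of a's. Write y = a^k, 1 ≤ k ≤ p.
Consider xy^0z = xz = a^{p-k} b^p. Since k ≥ 1, the a-count p-k is less than p, so i ≥ j fails; thus xz ∉ L.
This is a contradiction; hence L is not regular.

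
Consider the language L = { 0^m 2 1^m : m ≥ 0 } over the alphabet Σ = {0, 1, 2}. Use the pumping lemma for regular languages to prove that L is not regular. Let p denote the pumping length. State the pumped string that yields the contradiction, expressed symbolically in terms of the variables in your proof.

Assume L is regular. Let p be the pumping length given by the pumping lemma.
Take w = 0^p 2 1^p ∈ L with |w| = 2p+1 ≥ p.
Write w = xyz as guaranteed by the lemma, with |xy| ≤ p and |y| ≥ 1.
Because |xy| ≤ p and w begins with p copies of 0, we have y = 0^k with 1 ≤ k ≤ p.
Pump with i = 2: xy^2z = 0^{p+k} 2 1^p, which would require p+k = p. But k ≥ 1, so xy^2z ∉ L.
This contradicts the pumping lemma, so L is not regular.

0^{p+k} 2 1^p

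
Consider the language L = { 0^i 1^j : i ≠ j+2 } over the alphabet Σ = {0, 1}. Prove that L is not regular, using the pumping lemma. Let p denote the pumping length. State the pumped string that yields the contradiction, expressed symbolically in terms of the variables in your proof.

Assume L is regular. Let p be the pumping length given by the pumping lemma.
Choose w = 0^p 1^{p+p!-2}. Since p ≠ (p+p!-2)+2 = p+p!, w ∈ L; and |w| ≥ p.
Write w = xyz as guaranteed by the lemma, with |xy| ≤ p and |y| > 0.
Since the first p symbols of w are all 0's and |xy| ≤ p, y lies entirely in the leading 0-block: y = 0^k for some k with 1 ≤ k ≤ p.
Since 1 ≤ k ≤ p, k divides p!; set t = 1 + p!/k. Then xy^t z has p + (p!/k)·k = p + p! copies of 0. Now the 0-count is p+p! and (1-count)+2 = (p+p!-2)+2 = p+p!, so i ≠ j+2 fails. So xy^t z = 0^{p+p!} 1^{p+p!-2} ∉ L.
This contradicts the pumping lemma, so L is not regular.

0^{p+p!} 1^{p+p!-2}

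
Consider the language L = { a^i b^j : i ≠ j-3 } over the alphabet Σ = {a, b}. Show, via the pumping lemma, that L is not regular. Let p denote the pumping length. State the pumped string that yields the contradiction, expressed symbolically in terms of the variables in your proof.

a^{p+p!} b^{p+p!+3}

Assume L is regular; let p be its pumping constant.
Choose w = a^p b^{p+p!+3}. Since p ≠ (p+p!+3)-3 = p+p!, w ∈ L; and |w| ≥ p.
The pumping lemma gives a decomposition w = xyz where |xy| ≤ p and y is nonempty.
The first p characters of w are a's, so xy (and hence y) consists only of a's. Write y = a^k, 1 ≤ k ≤ p.
Since 1 ≤ k ≤ p, k divides p!; set t = 1 + p!/k. Then xy^t z has p + (p!/k)·k = p + p! copies of a. Now the a-count is p+p! and (b-count)-3 = (p+p!+3)-3 = p+p!, so i ≠ j-3 fails. So xy^t z = a^{p+p!} b^{p+p!+3} ∉ L.
This is a contradiction; hence L is not regular.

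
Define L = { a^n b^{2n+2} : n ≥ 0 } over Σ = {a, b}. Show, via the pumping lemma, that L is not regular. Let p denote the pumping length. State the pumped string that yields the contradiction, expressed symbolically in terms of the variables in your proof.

a^{p+k} b^{2p+2}

Toward a contradiction, assume L is regular with pumping length p.
Take w = a^p b^{2p+2}. Then w ∈ L and |w| = 3p+2 ≥ p.
Write w = xyz as guaranteed by the lemma, with |xy| ≤ p and y is nonempty.
Since the first p symbols of w are all a's and |xy| ≤ p, y lies entirely in the leading a-block: y = a^k for some k with 1 ≤ k ≤ p.
Pump with i = 2: xy^2z = a^{p+k} b^{2p+2}. For this to lie in L we would need 2p+2 = 2(p+k)+2, which forces k = 0. But k ≥ 1, so xy^2z ∉ L.
This contradicts the pumping lemma, so L is not regular.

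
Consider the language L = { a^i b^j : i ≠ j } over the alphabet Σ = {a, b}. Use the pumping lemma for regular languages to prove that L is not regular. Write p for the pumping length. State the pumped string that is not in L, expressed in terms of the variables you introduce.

Suppose for contradiction that L is regular, and let p be the pumping length.
Choose w = a^p b^{p+p!}. Since p ≠ p+p!, w ∈ L; and |w| ≥ p.
Write w = xyz as guaranteed by the lemma, with |xy| ≤ p and |y| > 0.
Since the first p symbols of w are all a's and |xy| ≤ p, y lies entirely in the leading a-block: y = a^k for some k with 1 ≤ k ≤ p.
Since 1 ≤ k ≤ p, k divides p!; set t = 1 + p!/k. Then xy^t z has p + (p!/k)·k = p + p! copies of a. Now the a-count equals the b-count, so i ≠ j fails. So xy^t z = a^{p+p!} b^{p+p!} ∉ L.
Contradiction. Therefore L is not regular.

a^{p+p!} b^{p+p!}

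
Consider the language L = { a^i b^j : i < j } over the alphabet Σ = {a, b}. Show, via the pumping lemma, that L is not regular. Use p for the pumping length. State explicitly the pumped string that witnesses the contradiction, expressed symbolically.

Assume L is regular. Let p be the pumping length given by the pumping lemma.
Choose w = a^p b^{p+1} ∈ L, with |w| = 2p+1 ≥ p.
The pumping lemma gives a decomposition w = xyz where |xy| ≤ p and |y| ≥ 1.
The first p characters of w are a's, so xy (and hence y) consists only of a's. Write y = a^k, 1 ≤ k ≤ p.
Consider xy^2z = a^{p+k} b^{p+1}. Since k ≥ 1, the a-count p+k is at least p+1, so i < j fails; thus xy^2z ∉ L.
This is a contradiction; hence L is not regular.

a^{p+k} b^{p+1}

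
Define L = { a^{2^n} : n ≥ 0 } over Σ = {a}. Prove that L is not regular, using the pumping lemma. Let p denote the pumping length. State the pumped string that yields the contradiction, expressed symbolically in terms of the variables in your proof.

Assume L is regular; let p be its pumping constant.
Take w = a^{2^p} ∈ L with |w| = 2^p ≥ p.
The pumping lemma gives a decomposition w = xyz where |xy| ≤ p and |y| > 0.
Then y = a^k for some k with 1 ≤ k ≤ p.
Pump with i = 2: xy^2z = a^{2^p+k}. Since 1 ≤ k ≤ p < 2^p, we have 2^p < 2^p+k < 2^{p+1}, so 2^p+k is not a power of 2. So xy^2z ∉ L.
This contradicts the pumping lemma, so L is not regular.

a^{2^p+k}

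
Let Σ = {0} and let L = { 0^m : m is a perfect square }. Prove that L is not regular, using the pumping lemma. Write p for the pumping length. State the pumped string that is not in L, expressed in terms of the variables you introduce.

Suppose for contradiction that L is regular, and let p be the pumping length.
Take w = 0^{p²} ∈ L with |w| = p² ≥ p.
Write w = xyz as guaranteed by the lemma, with |xy| ≤ p and y is nonempty.
Then y = 0^k for some k with 1 ≤ k ≤ p.
Pump with i = 2: xy^2z = 0^{p²+k}. Since 1 ≤ k ≤ p, p² < p²+k ≤ p²+p < (p+1)², so p²+k lies strictly between consecutive squares and is not a perfect square. So xy^2z ∉ L.
This is a contradiction; hence L is not regular.

0^{p²+k}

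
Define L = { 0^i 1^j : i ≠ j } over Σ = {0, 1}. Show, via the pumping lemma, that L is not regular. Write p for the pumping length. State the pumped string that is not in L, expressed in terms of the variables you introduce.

0^{p+p!} 1^{p+p!}

Assume L is regular. Let p be the pumping length given by the pumping lemma.
Choose w = 0^p 1^{p+p!}. Since p ≠ p+p!, w ∈ L; and |w| ≥ p.
By the pumping lemma, w = xyz with |xy| ≤ p and |y| > 0.
Since the first p symbols of w are all 0's and |xy| ≤ p, y lies entirely in the leading 0-block: y = 0^k for some k with 1 ≤ k ≤ p.
Since 1 ≤ k ≤ p, k divides p!; set t = 1 + p!/k. Then xy^t z has p + (p!/k)·k = p + p! copies of 0. Now the 0-count equals the 1-count, so i ≠ j fails. So xy^t z = 0^{p+p!} 1^{p+p!} ∉ L.
Contradiction. Therefore L is not regular.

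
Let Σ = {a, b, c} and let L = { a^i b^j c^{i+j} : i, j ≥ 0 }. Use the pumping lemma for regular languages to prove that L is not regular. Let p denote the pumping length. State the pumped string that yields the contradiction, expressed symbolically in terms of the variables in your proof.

Toward a contradiction, assume L is regular with pumping length p.
Take w = a^p b^p c^{2p} ∈ L (with i=j=p, i+j=2p), |w| = 4p ≥ p.
The pumping lemma gives a decomposition w = xyz where |xy| ≤ p and |y| ≥ 1.
Because |xy| ≤ p and w begins with p copies of a, we have y = a^k with 1 ≤ k ≤ p.
Consider xy^2z = a^{p+k} b^p c^{2p}. Now the a- and b-counts sum to 2p+k, but the c-count is 2p ≠ 2p+k. So xy^2z ∉ L.
Contradiction. Therefore L is not regular.

a^{p+k} b^p c^{2p}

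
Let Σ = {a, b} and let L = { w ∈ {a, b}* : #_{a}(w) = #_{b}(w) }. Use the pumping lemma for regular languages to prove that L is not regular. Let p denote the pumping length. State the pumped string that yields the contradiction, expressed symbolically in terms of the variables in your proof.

a^{p+k} b^p

Toward a contradiction, assume L is regular with pumping length p.
Choose w = a^p b^p ∈ L with |w| = 2p ≥ p.
Write w = xyz as guaranteed by the lemma, with |xy| ≤ p and |y| ≥ 1.
Because |xy| ≤ p and w begins with p copies of a, we have y = a^k with 1 ≤ k ≤ p.
Pump with i = 2: xy^2z = a^{p+k} b^p has p+k occurrences of a but only p of b. Since k ≥ 1 the counts differ, so xy^2z ∉ L.
This is a contradiction; hence L is not regular.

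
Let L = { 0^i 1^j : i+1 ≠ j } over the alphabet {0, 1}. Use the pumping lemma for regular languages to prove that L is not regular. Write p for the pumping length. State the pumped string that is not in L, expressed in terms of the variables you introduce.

Assume L is regular. Let p be the pumping length given by the pumping lemma.
Choose w = 0^p 1^{p+p!+1}. Since p ≠ (p+p!+1)-1 = p+p!, w ∈ L; and |w| ≥ p.
The pumping lemma gives a decomposition w = xyz where |xy| ≤ p and |y| > 0.
Since the first p symbols of w are all 0's and |xy| ≤ p, y lies entirely in the leading 0-block: y = 0^k for some k with 1 ≤ k ≤ p.
Since 1 ≤ k ≤ p, k divides p!; set t = 1 + p!/k. Then xy^t z has p + (p!/k)·k = p + p! copies of 0. Now the 0-count is p+p! and (1-count)-1 = (p+p!+1)-1 = p+p!, so i+1 ≠ j fails. So xy^t z = 0^{p+p!} 1^{p+p!+1} ∉ L.
Contradiction. Therefore L is not regular.

0^{p+p!} 1^{p+p!+1}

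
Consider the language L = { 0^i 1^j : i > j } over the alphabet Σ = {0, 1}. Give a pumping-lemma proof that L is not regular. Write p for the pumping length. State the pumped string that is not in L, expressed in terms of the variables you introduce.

Assume L is regular; let p be its pumping constant.
Choose w = 0^{p+1} 1^p ∈ L, with |w| = 2p+1 ≥ p.
Write w = xyz as guaranteed by the lemma, with |xy| ≤ p and y is nonempty.
Since the first p symbols of w are all 0's and |xy| ≤ p, y lies entirely in the leading 0-block: y = 0^k for some k with 1 ≤ k ≤ p.
Consider xy^0z = xz = 0^{p+1-k} 1^p. Since k ≥ 1, the 0-count p+1-k is at most p, so i > j fails; thus xz ∉ L.
This contradicts the pumping lemma, so L is not regular.

0^{p+1-k} 1^p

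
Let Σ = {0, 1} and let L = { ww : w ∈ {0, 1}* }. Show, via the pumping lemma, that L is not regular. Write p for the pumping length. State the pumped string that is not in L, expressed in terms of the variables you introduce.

0^{p+k} 1^p 0^p 1^p

Toward a contradiction, assume L is regular with pumping length p.
Take w = 0^p 1^p 0^p 1^p = uu where u = 0^p1^p; then w ∈ L and |w| = 4p ≥ p.
The pumping lemma gives a decomposition w = xyz where |xy| ≤ p and |y| ≥ 1.
Because |xy| ≤ p and w begins with p copies of 0, we have y = 0^k with 1 ≤ k ≤ p.
Pump with i = 2: xy^2z = 0^{p+k} 1^p 0^p 1^p, of length 4p+k. Suppose this equals vv. The string starts with 0 and ends with 1, so v does too; thus the boundary between the two copies of v is a 1→0 transition. There is exactly one such transition, at position 2p+k, so |v| = 2p+k and |vv| = 4p+2k ≠ 4p+k since k ≥ 1. So xy^2z ∉ L.
Contradiction. Therefore L is not regular.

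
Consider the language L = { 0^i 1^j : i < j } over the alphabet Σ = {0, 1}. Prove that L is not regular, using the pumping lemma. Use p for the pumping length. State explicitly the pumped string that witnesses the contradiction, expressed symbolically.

0^{p+k} 1^{p+1}

Suppose for contradiction that L is regular, and let p be the pumping length.
Choose w = 0^p 1^{p+1} ∈ L, with |w| = 2p+1 ≥ p.
The pumping lemma gives a decomposition w = xyz where |xy| ≤ p and y is nonempty.
The first p characters of w are 0's, so xy (and hence y) consists only of 0's. Write y = 0^k, 1 ≤ k ≤ p.
Consider xy^2z = 0^{p+k} 1^{p+1}. Since k ≥ 1, the 0-count p+k is at least p+1, so i < j fails; thus xy^2z ∉ L.
This is a contradiction; hence L is not regular.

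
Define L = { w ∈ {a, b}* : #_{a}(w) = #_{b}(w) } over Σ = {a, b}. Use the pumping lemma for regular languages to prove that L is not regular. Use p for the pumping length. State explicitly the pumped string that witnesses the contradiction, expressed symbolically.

a^{p+k} b^p

Assume L is regular. Let p be the pumping length given by the pumping lemma.
Choose w = a^p b^p ∈ L with |w| = 2p ≥ p.
The pumping lemma gives a decomposition w = xyz where |xy| ≤ p and y is nonempty.
Because |xy| ≤ p and w begins with p copies of a, we have y = a^k with 1 ≤ k ≤ p.
Pump with i = 2: xy^2z = a^{p+k} b^p has p+k occurrences of a but only p of b. Since k ≥ 1 the counts differ, so xy^2z ∉ L.
This is a contradiction; hence L is not regular.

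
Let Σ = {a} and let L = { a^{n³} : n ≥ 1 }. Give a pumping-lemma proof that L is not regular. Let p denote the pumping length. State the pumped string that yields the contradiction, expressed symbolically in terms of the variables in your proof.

Suppose for contradiction that L is regular, and let p be the pumping length.
Take w = a^{p³} ∈ L with |w| = p³ ≥ p.
By the pumping lemma, w = xyz with |xy| ≤ p and |y| ≥ 1.
Then y = a^k for some k with 1 ≤ k ≤ p.
Pump with i = 2: xy^2z = a^{p³+k}. Since 1 ≤ k ≤ p, p³ < p³+k ≤ p³+p < p³+3p²+3p+1 = (p+1)³, so p³+k is not a perfect cube. So xy^2z ∉ L.
This is a contradiction; hence L is not regular.

a^{p³+k}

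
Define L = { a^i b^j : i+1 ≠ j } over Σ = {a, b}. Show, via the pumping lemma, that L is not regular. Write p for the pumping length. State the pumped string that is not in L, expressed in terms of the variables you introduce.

Suppose for contradiction that L is regular, and let p be the pumping length.
Choose w = a^p b^{p+p!+1}. Since p ≠ (p+p!+1)-1 = p+p!, w ∈ L; and |w| ≥ p.
Write w = xyz as guaranteed by the lemma, with |xy| ≤ p and |y| > 0.
Since the first p symbols of w are all a's and |xy| ≤ p, y lies entirely in the leading a-block: y = a^k for some k with 1 ≤ k ≤ p.
Since 1 ≤ k ≤ p, k divides p!; set t = 1 + p!/k. Then xy^t z has p + (p!/k)·k = p + p! copies of a. Now the a-count is p+p! and (b-count)-1 = (p+p!+1)-1 = p+p!, so i+1 ≠ j fails. So xy^t z = a^{p+p!} b^{p+p!+1} ∉ L.
This contradicts the pumping lemma, so L is not regular.

a^{p+p!} b^{p+p!+1}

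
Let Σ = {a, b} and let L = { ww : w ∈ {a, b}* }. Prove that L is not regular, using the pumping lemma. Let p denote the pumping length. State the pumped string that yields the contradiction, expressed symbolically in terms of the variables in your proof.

a^{p+k} b^p a^p b^p

Suppose for contradiction that L is regular, and let p be the pumping length.
Take w = a^p b^p a^p b^p = uu where u = a^pb^p; then w ∈ L and |w| = 4p ≥ p.
Write w = xyz as guaranteed by the lemma, with |xy| ≤ p and y is nonempty.
Since the first p symbols of w are all a's and |xy| ≤ p, y lies entirely in the leading a-block: y = a^k for some k with 1 ≤ k ≤ p.
Pump with i = 2: xy^2z = a^{p+k} b^p a^p b^p, of length 4p+k. Suppose this equals vv. The string starts with a and ends with b, so v does too; thus the boundary between the two copies of v is a b→a transition. There is exactly one such transition, at position 2p+k, so |v| = 2p+k and |vv| = 4p+2k ≠ 4p+k since k ≥ 1. So xy^2z ∉ L.
Contradiction. Therefore L is not regular.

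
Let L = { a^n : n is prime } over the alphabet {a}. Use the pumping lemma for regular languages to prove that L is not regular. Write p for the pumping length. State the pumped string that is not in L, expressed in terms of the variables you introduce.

a^{q(1+k)}

Toward a contradiction, assume L is regular with pumping length p.
Let q be a prime with q ≥ p+2 (infinitely many primes exist), and take w = a^q ∈ L with |w| = q ≥ p.
By the pumping lemma, w = xyz with |xy| ≤ p and y is nonempty.
Then y = a^k for some k with 1 ≤ k ≤ p.
Since 1 ≤ k ≤ p, |xz| = q-k. Pump with i = q+1: |xy^{q+1}z| = (q-k)+(q+1)k = q+qk = q(1+k), which is composite (both factors ≥ 2). So xy^{q+1}z = a^{q(1+k)} ∉ L.
This contradicts the pumping lemma, so L is not regular.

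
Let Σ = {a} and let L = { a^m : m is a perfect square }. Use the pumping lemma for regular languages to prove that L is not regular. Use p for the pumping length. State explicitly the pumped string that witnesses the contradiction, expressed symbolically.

Toward a contradiction, assume L is regular with pumping length p.
Take w = a^{p²} ∈ L with |w| = p² ≥ p.
The pumping lemma gives a decomposition w = xyz where |xy| ≤ p and y is nonempty.
Then y = a^k for some k with 1 ≤ k ≤ p.
Pump with i = 2: xy^2z = a^{p²+k}. Since 1 ≤ k ≤ p, p² < p²+k ≤ p²+p < (p+1)², so p²+k lies strictly between consecutive squares and is not a perfect square. So xy^2z ∉ L.
Contradiction. Therefore L is not regular.

a^{p²+k}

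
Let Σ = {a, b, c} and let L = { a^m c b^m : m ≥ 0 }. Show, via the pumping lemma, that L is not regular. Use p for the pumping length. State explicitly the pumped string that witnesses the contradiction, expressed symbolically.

a^{p+k} c b^p

Suppose for contradiction that L is regular, and let p be the pumping length.
Take w = a^p c b^p ∈ L with |w| = 2p+1 ≥ p.
The pumping lemma gives a decomposition w = xyz where |xy| ≤ p and |y| > 0.
Because |xy| ≤ p and w begins with p copies of a, we have y = a^k with 1 ≤ k ≤ p.
Pump with i = 2: xy^2z = a^{p+k} c b^p, which would require p+k = p. But k ≥ 1, so xy^2z ∉ L.
Contradiction. Therefore L is not regular.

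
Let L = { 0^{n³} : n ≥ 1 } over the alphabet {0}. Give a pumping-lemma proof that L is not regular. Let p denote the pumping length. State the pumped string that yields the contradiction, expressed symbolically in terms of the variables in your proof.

Assume L is regular. Let p be the pumping length given by the pumping lemma.
Take w = 0^{p³} ∈ L with |w| = p³ ≥ p.
The pumping lemma gives a decomposition w = xyz where |xy| ≤ p and y is nonempty.
Then y = 0^k for some k with 1 ≤ k ≤ p.
Pump with i = 2: xy^2z = 0^{p³+k}. Since 1 ≤ k ≤ p, p³ < p³+k ≤ p³+p < p³+3p²+3p+1 = (p+1)³, so p³+k is not a perfect cube. So xy^2z ∉ L.
This contradicts the pumping lemma, so L is not regular.

0^{p³+k}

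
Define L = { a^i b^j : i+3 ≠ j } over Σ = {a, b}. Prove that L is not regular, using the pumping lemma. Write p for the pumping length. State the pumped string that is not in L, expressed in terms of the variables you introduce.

a^{p+p!} b^{p+p!+3}

Toward a contradiction, assume L is regular with pumping length p.
Choose w = a^p b^{p+p!+3}. Since p ≠ (p+p!+3)-3 = p+p!, w ∈ L; and |w| ≥ p.
By the pumping lemma, w = xyz with |xy| ≤ p and y is nonempty.
Because |xy| ≤ p and w begins with p copies of a, we have y = a^k with 1 ≤ k ≤ p.
Since 1 ≤ k ≤ p, k divides p!; set t = 1 + p!/k. Then xy^t z has p + (p!/k)·k = p + p! copies of a. Now the a-count is p+p! and (b-count)-3 = (p+p!+3)-3 = p+p!, so i+3 ≠ j fails. So xy^t z = a^{p+p!} b^{p+p!+3} ∉ L.
This contradicts the pumping lemma, so L is not regular.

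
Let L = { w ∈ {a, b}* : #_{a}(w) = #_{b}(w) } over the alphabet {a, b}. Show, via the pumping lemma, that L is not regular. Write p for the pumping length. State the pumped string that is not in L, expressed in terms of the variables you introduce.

a^{p+k} b^p

Suppose for contradiction that L is regular, and let p be the pumping length.
Choose w = a^p b^p ∈ L with |w| = 2p ≥ p.
The pumping lemma gives a decomposition w = xyz where |xy| ≤ p and |y| ≥ 1.
Because |xy| ≤ p and w begins with p copies of a, we have y = a^k with 1 ≤ k ≤ p.
Pump with i = 2: xy^2z = a^{p+k} b^p has p+k occurrences of a but only p of b. Since k ≥ 1 the counts differ, so xy^2z ∉ L.
This contradicts the pumping lemma, so L is not regular.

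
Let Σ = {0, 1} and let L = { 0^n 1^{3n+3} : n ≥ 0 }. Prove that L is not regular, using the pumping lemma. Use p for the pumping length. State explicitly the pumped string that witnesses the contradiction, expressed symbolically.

Assume L is regular. Let p be the pumping length given by the pumping lemma.
Choose w = 0^p 1^{3p+3}, which is in L with |w| = 4p+3 ≥ p.
Write w = xyz as guaranteed by the lemma, with |xy| ≤ p and |y| ≥ 1.
Since the first p symbols of w are all 0's and |xy| ≤ p, y lies entirely in the leading 0-block: y = 0^k for some k with 1 ≤ k ≤ p.
Pump with i = 2: xy^2z = 0^{p+k} 1^{3p+3}. For this to lie in L we would need 3p+3 = 3(p+k)+3, which forces k = 0. But k ≥ 1, so xy^2z ∉ L.
This contradicts the pumping lemma, so L is not regular.

0^{p+k} 1^{3p+3}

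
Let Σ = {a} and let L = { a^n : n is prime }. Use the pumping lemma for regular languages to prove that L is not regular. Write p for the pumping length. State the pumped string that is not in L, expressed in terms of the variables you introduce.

Toward a contradiction, assume L is regular with pumping length p.
Let q be a prime with q ≥ p+2 (infinitely many primes exist), and take w = a^q ∈ L with |w| = q ≥ p.
By the pumping lemma, w = xyz with |xy| ≤ p and |y| > 0.
Then y = a^k for some k with 1 ≤ k ≤ p.
Since 1 ≤ k ≤ p, |xz| = q-k. Pump with i = q+1: |xy^{q+1}z| = (q-k)+(q+1)k = q+qk = q(1+k), which is composite (both factors ≥ 2). So xy^{q+1}z = a^{q(1+k)} ∉ L.
Contradiction. Therefore L is not regular.

a^{q(1+k)}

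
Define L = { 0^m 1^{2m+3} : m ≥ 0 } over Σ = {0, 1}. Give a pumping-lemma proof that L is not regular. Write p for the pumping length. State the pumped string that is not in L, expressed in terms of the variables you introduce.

Assume L is regular. Let p be the pumping length given by the pumping lemma.
Let w = 0^p 1^{2p+3} ∈ L; note |w| = 3p+3 ≥ p.
Write w = xyz as guaranteed by the lemma, with |xy| ≤ p and |y| ≥ 1.
Since the first p symbols of w are all 0's and |xy| ≤ p, y lies entirely in the leading 0-block: y = 0^k for some k with 1 ≤ k ≤ p.
Pump with i = 2: xy^2z = 0^{p+k} 1^{2p+3}. For this to lie in L we would need 2p+3 = 2(p+k)+3, which forces k = 0. But k ≥ 1, so xy^2z ∉ L.
This is a contradiction; hence L is not regular.

0^{p+k} 1^{2p+3}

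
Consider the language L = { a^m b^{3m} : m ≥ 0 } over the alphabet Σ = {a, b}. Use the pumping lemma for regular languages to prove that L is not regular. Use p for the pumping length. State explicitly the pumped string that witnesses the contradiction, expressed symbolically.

a^{p+k} b^{3p}

Assume L is regular; let p be its pumping constant.
Choose w = a^p b^{3p}, which is in L with |w| = 4p ≥ p.
The pumping lemma gives a decomposition w = xyz where |xy| ≤ p and |y| > 0.
The first p characters of w are a's, so xy (and hence y) consists only of a's. Write y = a^k, 1 ≤ k ≤ p.
Pump with i = 2: xy^2z = a^{p+k} b^{3p}. For this to lie in L we would need 3p = 3(p+k), which forces k = 0. But k ≥ 1, so xy^2z ∉ L.
This contradicts the pumping lemma, so L is not regular.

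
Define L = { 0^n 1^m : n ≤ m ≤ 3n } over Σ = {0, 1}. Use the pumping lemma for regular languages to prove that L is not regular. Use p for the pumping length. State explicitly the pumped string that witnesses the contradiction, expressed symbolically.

0^{p+k} 1^p

Toward a contradiction, assume L is regular with pumping length p.
Take w = 0^p 1^p ∈ L (since p ≤ p ≤ 3p), with |w| = 2p ≥ p.
Write w = xyz as guaranteed by the lemma, with |xy| ≤ p and y is nonempty.
The first p characters of w are 0's, so xy (and hence y) consists only of 0's. Write y = 0^k, 1 ≤ k ≤ p.
Pump with i = 2: xy^2z = 0^{p+k} 1^p. Now n = p+k > p = m, so the condition n ≤ m fails. Thus xy^2z ∉ L.
Contradiction. Therefore L is not regular.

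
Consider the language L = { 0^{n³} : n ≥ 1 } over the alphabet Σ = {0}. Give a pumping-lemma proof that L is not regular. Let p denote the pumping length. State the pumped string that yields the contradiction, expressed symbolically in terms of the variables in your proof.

Assume L is regular; let p be its pumping constant.
Take w = 0^{p³} ∈ L with |w| = p³ ≥ p.
By the pumping lemma, w = xyz with |xy| ≤ p and |y| > 0.
Then y = 0^k for some k with 1 ≤ k ≤ p.
Pump with i = 2: xy^2z = 0^{p³+k}. Since 1 ≤ k ≤ p, p³ < p³+k ≤ p³+p < p³+3p²+3p+1 = (p+1)³, so p³+k is not a perfect cube. So xy^2z ∉ L.
Contradiction. Therefore L is not regular.

0^{p³+k}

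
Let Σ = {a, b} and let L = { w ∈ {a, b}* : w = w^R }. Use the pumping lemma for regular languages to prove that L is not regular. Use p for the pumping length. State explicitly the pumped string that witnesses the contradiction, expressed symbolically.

Suppose for contradiction that L is regular, and let p be the pumping length.
Take w = a^p b a^p, a palindrome of length 2p+1 ≥ p.
By the pumping lemma, w = xyz with |xy| ≤ p and y is nonempty.
Because |xy| ≤ p and w begins with p copies of a, we have y = a^k with 1 ≤ k ≤ p.
Pump with i = 2: xy^2z = a^{p+k} b a^p. Its reverse is a^p b a^{p+k}, which differs from xy^2z since k ≥ 1. So xy^2z is not a palindrome and xy^2z ∉ L.
This contradicts the pumping lemma, so L is not regular.

a^{p+k} b a^p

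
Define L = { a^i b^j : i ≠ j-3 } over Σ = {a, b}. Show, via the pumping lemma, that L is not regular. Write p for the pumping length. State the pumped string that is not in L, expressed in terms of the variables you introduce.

Suppose for contradiction that L is regular, and let p be the pumping length.
Choose w = a^p b^{p+p!+3}. Since p ≠ (p+p!+3)-3 = p+p!, w ∈ L; and |w| ≥ p.
Write w = xyz as guaranteed by the lemma, with |xy| ≤ p and y is nonempty.
Because |xy| ≤ p and w begins with p copies of a, we have y = a^k with 1 ≤ k ≤ p.
Since 1 ≤ k ≤ p, k divides p!; set t = 1 + p!/k. Then xy^t z has p + (p!/k)·k = p + p! copies of a. Now the a-count is p+p! and (b-count)-3 = (p+p!+3)-3 = p+p!, so i ≠ j-3 fails. So xy^t z = a^{p+p!} b^{p+p!+3} ∉ L.
Contradiction. Therefore L is not regular.

a^{p+p!} b^{p+p!+3}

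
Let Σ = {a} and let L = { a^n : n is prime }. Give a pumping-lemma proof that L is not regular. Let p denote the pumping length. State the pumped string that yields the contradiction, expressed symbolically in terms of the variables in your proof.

a^{q(1+k)}

Assume L is regular; let p be its pumping constant.
Let q be a prime with q ≥ p+2 (infinitely many primes exist), and take w = a^q ∈ L with |w| = q ≥ p.
By the pumping lemma, w = xyz with |xy| ≤ p and y is nonempty.
Then y = a^k for some k with 1 ≤ k ≤ p.
Since 1 ≤ k ≤ p, |xz| = q-k. Pump with i = q+1: |xy^{q+1}z| = (q-k)+(q+1)k = q+qk = q(1+k), which is composite (both factors ≥ 2). So xy^{q+1}z = a^{q(1+k)} ∉ L.
This is a contradiction; hence L is not regular.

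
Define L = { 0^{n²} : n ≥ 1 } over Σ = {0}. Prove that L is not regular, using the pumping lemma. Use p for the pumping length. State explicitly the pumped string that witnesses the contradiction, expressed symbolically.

Suppose for contradiction that L is regular, and let p be the pumping length.
Take w = 0^{p²} ∈ L with |w| = p² ≥ p.
Write w = xyz as guaranteed by the lemma, with |xy| ≤ p and |y| > 0.
Then y = 0^k for some k with 1 ≤ k ≤ p.
Pump with i = 2: xy^2z = 0^{p²+k}. Since 1 ≤ k ≤ p, p² < p²+k ≤ p²+p < (p+1)², so p²+k lies strictly between consecutive squares and is not a perfect square. So xy^2z ∉ L.
This is a contradiction; hence L is not regular.

0^{p²+k}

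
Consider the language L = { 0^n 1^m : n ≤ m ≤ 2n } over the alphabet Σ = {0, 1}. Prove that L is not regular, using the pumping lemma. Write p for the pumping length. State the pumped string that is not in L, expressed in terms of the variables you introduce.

0^{p+k} 1^p

Toward a contradiction, assume L is regular with pumping length p.
Take w = 0^p 1^p ∈ L (since p ≤ p ≤ 2p), with |w| = 2p ≥ p.
The pumping lemma gives a decomposition w = xyz where |xy| ≤ p and |y| ≥ 1.
The first p characters of w are 0's, so xy (and hence y) consists only of 0's. Write y = 0^k, 1 ≤ k ≤ p.
Pump with i = 2: xy^2z = 0^{p+k} 1^p. Now n = p+k > p = m, so the condition n ≤ m fails. Thus xy^2z ∉ L.
This is a contradiction; hence L is not regular.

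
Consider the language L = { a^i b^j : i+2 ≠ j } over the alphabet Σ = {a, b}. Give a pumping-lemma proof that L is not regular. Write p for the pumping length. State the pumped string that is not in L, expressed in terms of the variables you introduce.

Toward a contradiction, assume L is regular with pumping length p.
Choose w = a^p b^{p+p!+2}. Since p ≠ (p+p!+2)-2 = p+p!, w ∈ L; and |w| ≥ p.
Write w = xyz as guaranteed by the lemma, with |xy| ≤ p and |y| ≥ 1.
Since the first p symbols of w are all a's and |xy| ≤ p, y lies entirely in the leading a-block: y = a^k for some k with 1 ≤ k ≤ p.
Since 1 ≤ k ≤ p, k divides p!; set t = 1 + p!/k. Then xy^t z has p + (p!/k)·k = p + p! copies of a. Now the a-count is p+p! and (b-count)-2 = (p+p!+2)-2 = p+p!, so i+2 ≠ j fails. So xy^t z = a^{p+p!} b^{p+p!+2} ∉ L.
This is a contradiction; hence L is not regular.

a^{p+p!} b^{p+p!+2}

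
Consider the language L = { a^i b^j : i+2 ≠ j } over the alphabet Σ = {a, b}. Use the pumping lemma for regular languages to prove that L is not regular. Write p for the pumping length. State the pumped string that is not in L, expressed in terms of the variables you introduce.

Suppose for contradiction that L is regular, and let p be the pumping length.
Choose w = a^p b^{p+p!+2}. Since p ≠ (p+p!+2)-2 = p+p!, w ∈ L; and |w| ≥ p.
By the pumping lemma, w = xyz with |xy| ≤ p and |y| ≥ 1.
The first p characters of w are a's, so xy (and hence y) consists only of a's. Write y = a^k, 1 ≤ k ≤ p.
Since 1 ≤ k ≤ p, k divides p!; set t = 1 + p!/k. Then xy^t z has p + (p!/k)·k = p + p! copies of a. Now the a-count is p+p! and (b-count)-2 = (p+p!+2)-2 = p+p!, so i+2 ≠ j fails. So xy^t z = a^{p+p!} b^{p+p!+2} ∉ L.
Contradiction. Therefore L is not regular.

a^{p+p!} b^{p+p!+2}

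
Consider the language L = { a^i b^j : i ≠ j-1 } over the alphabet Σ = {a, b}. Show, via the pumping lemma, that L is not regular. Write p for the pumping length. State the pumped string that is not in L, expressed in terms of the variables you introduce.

a^{p+p!} b^{p+p!+1}

Suppose for contradiction that L is regular, and let p be the pumping length.
Choose w = a^p b^{p+p!+1}. Since p ≠ (p+p!+1)-1 = p+p!, w ∈ L; and |w| ≥ p.
Write w = xyz as guaranteed by the lemma, with |xy| ≤ p and |y| ≥ 1.
Because |xy| ≤ p and w begins with p copies of a, we have y = a^k with 1 ≤ k ≤ p.
Since 1 ≤ k ≤ p, k divides p!; set t = 1 + p!/k. Then xy^t z has p + (p!/k)·k = p + p! copies of a. Now the a-count is p+p! and (b-count)-1 = (p+p!+1)-1 = p+p!, so i ≠ j-1 fails. So xy^t z = a^{p+p!} b^{p+p!+1} ∉ L.
This contradicts the pumping lemma, so L is not regular.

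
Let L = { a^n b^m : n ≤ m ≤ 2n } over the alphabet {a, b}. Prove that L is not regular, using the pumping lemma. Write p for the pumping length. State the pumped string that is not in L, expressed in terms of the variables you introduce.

Suppose for contradiction that L is regular, and let p be the pumping length.
Take w = a^p b^p ∈ L (since p ≤ p ≤ 2p), with |w| = 2p ≥ p.
Write w = xyz as guaranteed by the lemma, with |xy| ≤ p and |y| ≥ 1.
Because |xy| ≤ p and w begins with p copies of a, we have y = a^k with 1 ≤ k ≤ p.
Pump with i = 2: xy^2z = a^{p+k} b^p. Now n = p+k > p = m, so the condition n ≤ m fails. Thus xy^2z ∉ L.
Contradiction. Therefore L is not regular.

a^{p+k} b^p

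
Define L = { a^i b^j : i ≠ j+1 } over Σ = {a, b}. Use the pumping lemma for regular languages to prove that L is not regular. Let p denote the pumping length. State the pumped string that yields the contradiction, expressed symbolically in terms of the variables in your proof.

a^{p+p!} b^{p+p!-1}

Assume L is regular; let p be its pumping constant.
Choose w = a^p b^{p+p!-1}. Since p ≠ (p+p!-1)+1 = p+p!, w ∈ L; and |w| ≥ p.
Write w = xyz as guaranteed by the lemma, with |xy| ≤ p and |y| ≥ 1.
Because |xy| ≤ p and w begins with p copies of a, we have y = a^k with 1 ≤ k ≤ p.
Since 1 ≤ k ≤ p, k divides p!; set t = 1 + p!/k. Then xy^t z has p + (p!/k)·k = p + p! copies of a. Now the a-count is p+p! and (b-count)+1 = (p+p!-1)+1 = p+p!, so i ≠ j+1 fails. So xy^t z = a^{p+p!} b^{p+p!-1} ∉ L.
Contradiction. Therefore L is not regular.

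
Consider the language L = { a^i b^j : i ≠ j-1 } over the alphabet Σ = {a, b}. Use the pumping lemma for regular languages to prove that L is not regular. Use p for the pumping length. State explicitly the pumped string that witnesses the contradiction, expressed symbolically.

Suppose for contradiction that L is regular, and let p be the pumping length.
Choose w = a^p b^{p+p!+1}. Since p ≠ (p+p!+1)-1 = p+p!, w ∈ L; and |w| ≥ p.
By the pumping lemma, w = xyz with |xy| ≤ p and |y| ≥ 1.
Since the first p symbols of w are all a's and |xy| ≤ p, y lies entirely in the leading a-block: y = a^k for some k with 1 ≤ k ≤ p.
Since 1 ≤ k ≤ p, k divides p!; set t = 1 + p!/k. Then xy^t z has p + (p!/k)·k = p + p! copies of a. Now the a-count is p+p! and (b-count)-1 = (p+p!+1)-1 = p+p!, so i ≠ j-1 fails. So xy^t z = a^{p+p!} b^{p+p!+1} ∉ L.
This is a contradiction; hence L is not regular.

a^{p+p!} b^{p+p!+1}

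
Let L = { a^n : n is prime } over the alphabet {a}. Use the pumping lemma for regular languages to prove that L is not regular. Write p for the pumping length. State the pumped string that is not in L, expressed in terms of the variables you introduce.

Toward a contradiction, assume L is regular with pumping length p.
Let q be a prime with q ≥ p+2 (infinitely many primes exist), and take w = a^q ∈ L with |w| = q ≥ p.
Write w = xyz as guaranteed by the lemma, with |xy| ≤ p and |y| > 0.
Then y = a^k for some k with 1 ≤ k ≤ p.
Since 1 ≤ k ≤ p, |xz| = q-k. Pump with i = q+1: |xy^{q+1}z| = (q-k)+(q+1)k = q+qk = q(1+k), which is composite (both factors ≥ 2). So xy^{q+1}z = a^{q(1+k)} ∉ L.
This is a contradiction; hence L is not regular.

a^{q(1+k)}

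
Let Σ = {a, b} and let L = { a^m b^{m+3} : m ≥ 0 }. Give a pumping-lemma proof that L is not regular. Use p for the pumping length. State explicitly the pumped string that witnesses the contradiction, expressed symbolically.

Assume L is regular. Let p be the pumping length given by the pumping lemma.
Choose w = a^p b^{p+3}, which is in L with |w| = 2p+3 ≥ p.
Write w = xyz as guaranteed by the lemma, with |xy| ≤ p and y is nonempty.
Because |xy| ≤ p and w begins with p copies of a, we have y = a^k with 1 ≤ k ≤ p.
Pump with i = 2: xy^2z = a^{p+k} b^{p+3}. For this to lie in L we would need p+3 = (p+k)+3, which forces k = 0. But k ≥ 1, so xy^2z ∉ L.
Contradiction. Therefore L is not regular.

a^{p+k} b^{p+3}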